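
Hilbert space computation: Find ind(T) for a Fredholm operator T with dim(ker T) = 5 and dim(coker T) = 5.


The Fredholm index is defined as ind(T) = dim(ker T) - dim(coker T)
= 5 - 5
= 0

0


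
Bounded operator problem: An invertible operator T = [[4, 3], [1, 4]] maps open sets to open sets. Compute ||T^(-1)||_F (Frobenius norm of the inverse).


det(T) = 4*4 - 3*1 = 13
T^(-1) = (1/13) * [[4, -3], [-1, 4]] = [[0.3077, -0.2308], [-0.0769, 0.3077]]
||T^(-1)||_F^2 = 0.3077^2 + (-0.2308)^2 + (-0.0769)^2 + 0.3077^2 = 0.2485
||T^(-1)||_F = sqrt(0.2485) = 0.4985

0.4985


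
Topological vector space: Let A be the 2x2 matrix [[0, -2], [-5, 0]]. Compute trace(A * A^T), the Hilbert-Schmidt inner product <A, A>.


trace(A * A^T) = sum of squares of all entries
= 0^2 + (-2)^2 + (-5)^2 + 0^2
= 0 + 4 + 25 + 0
= 29

29


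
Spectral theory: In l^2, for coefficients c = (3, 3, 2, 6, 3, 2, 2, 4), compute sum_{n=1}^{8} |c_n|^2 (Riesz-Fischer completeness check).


sum |c_n|^2 = 3^2 + 3^2 + 2^2 + 6^2 + 3^2 + 2^2 + 2^2 + 4^2
= 9 + 9 + 4 + 36 + 9 + 4 + 4 + 16
= 91

91


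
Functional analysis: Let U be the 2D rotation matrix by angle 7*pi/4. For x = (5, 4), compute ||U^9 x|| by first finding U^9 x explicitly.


U is a rotation by theta = 7*pi/4
U^9 = rotation by 9*theta = 63*pi/4 = 7*pi/4 (mod 2*pi)
cos(7*pi/4) = 0.7071, sin(7*pi/4) = -0.7071
U^9 x = (0.7071 * 5 - -0.7071 * 4, -0.7071 * 5 + 0.7071 * 4)
= (6.3640, -0.7071)
||U^9 x|| = sqrt(6.3640^2 + (-0.7071)^2) = sqrt(41.0000) = 6.4031

6.4031


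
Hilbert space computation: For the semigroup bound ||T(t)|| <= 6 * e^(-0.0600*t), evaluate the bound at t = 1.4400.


||T(1.4400)|| <= 6 * exp(-0.0600 * 1.4400)
= 6 * exp(-0.0864)
= 6 * 0.9172
= 5.5034

5.5034


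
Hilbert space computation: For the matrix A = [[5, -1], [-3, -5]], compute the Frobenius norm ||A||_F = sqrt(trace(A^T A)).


||A||_F^2 = sum a_ij^2
= 5^2 + (-1)^2 + (-3)^2 + (-5)^2
= 25 + 1 + 9 + 25 = 60
||A||_F = sqrt(60) = 7.7460

7.7460


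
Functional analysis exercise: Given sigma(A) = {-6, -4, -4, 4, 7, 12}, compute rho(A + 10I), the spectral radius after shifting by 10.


Spectrum of A + 10I = {4, 6, 6, 14, 17, 22}
Spectral radius = max |lambda| over the shifted spectrum
= max(4, 6, 6, 14, 17, 22) = 22

22


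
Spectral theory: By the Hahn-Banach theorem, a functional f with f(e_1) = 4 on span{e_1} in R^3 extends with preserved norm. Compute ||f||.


The norm of f is given by ||f|| = sup_{||x||=1} |f(x)|.
On span{e_1}, ||e_1|| = 1, so ||f|| = |f(e_1)| / ||e_1||
= |4| / 1 = 4.0000

4.0000


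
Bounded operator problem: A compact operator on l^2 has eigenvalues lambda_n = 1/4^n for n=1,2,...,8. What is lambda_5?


The eigenvalue formula gives lambda_5 = 1/4^5
= 1/1024
= 9.7656e-04

9.7656e-04


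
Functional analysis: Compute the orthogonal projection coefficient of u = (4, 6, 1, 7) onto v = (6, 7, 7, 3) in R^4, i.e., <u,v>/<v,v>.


Computing <u,v> = 4*6 + 6*7 + 1*7 + 7*3 = 94
Computing <v,v> = 6^2 + 7^2 + 7^2 + 3^2 = 143
Projection coefficient = 94/143 = 0.6573

0.6573


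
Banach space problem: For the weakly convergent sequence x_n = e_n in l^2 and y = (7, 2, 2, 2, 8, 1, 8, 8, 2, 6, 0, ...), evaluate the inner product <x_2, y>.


x_2 = e_2 is the standard basis vector with 1 in position 2.
<x_2, y> = y_2 = 2
As n -> infinity, <x_n, y> -> 0, confirming weak convergence of (x_n) to 0.

2


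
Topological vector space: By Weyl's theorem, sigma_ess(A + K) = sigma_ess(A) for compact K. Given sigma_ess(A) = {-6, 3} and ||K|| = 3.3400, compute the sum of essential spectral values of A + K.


By Weyl's theorem, the essential spectrum is invariant under compact perturbations.
sigma_ess(A + K) = sigma_ess(A) = {-6, 3}
Sum = -6 + 3 = -3

-3


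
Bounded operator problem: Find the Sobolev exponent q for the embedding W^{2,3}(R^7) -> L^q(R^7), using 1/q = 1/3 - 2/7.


Using the Sobolev embedding formula: 1/q = 1/p - k/n
1/q = 1/3 - 2/7 = 1/21
q = 1/(1/21) = 21

21.0000


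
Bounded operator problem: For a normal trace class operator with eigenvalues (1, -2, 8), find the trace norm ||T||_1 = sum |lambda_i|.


For a normal operator, singular values equal |eigenvalues|.
Trace norm = sum |lambda_i| = 1 + 2 + 8
= 11

11


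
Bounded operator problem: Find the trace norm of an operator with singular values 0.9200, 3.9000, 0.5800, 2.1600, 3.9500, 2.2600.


The nuclear norm is the sum of all singular values.
||T||_1 = 0.9200 + 3.9000 + 0.5800 + 2.1600 + 3.9500 + 2.2600
= 13.7700

13.7700


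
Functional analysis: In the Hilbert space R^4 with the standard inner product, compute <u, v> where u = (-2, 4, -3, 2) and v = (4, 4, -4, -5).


Computing the standard inner product <u, v> = sum u_i * v_i
= -2*4 + 4*4 + -3*-4 + 2*-5
= -8 + 16 + 12 + -10
= 10

10


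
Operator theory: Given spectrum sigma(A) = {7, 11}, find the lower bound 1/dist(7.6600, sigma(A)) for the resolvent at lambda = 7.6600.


dist(7.6600, {7, 11}) = min(|7.6600 - 7|, |7.6600 - 11|)
= min(0.6600, 3.3400) = 0.6600
Resolvent bound = 1/0.6600 = 1.5152

1.5152


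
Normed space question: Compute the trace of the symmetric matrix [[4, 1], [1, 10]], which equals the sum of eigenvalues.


For a self-adjoint (symmetric) matrix, the eigenvalues are real.
The sum of eigenvalues equals the trace of the matrix.
trace = 4 + 10 = 14

14


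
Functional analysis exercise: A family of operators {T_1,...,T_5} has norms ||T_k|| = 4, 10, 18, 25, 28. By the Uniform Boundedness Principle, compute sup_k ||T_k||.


By the Uniform Boundedness Principle, the supremum of norms is finite.
sup_k ||T_k|| = max(4, 10, 18, 25, 28) = 28

28


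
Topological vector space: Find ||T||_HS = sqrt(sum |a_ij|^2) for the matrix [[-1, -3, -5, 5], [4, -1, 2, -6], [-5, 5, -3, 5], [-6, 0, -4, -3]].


The Hilbert-Schmidt norm is sqrt(sum of squares of all entries).
Sum of squares = (-1)^2 + (-3)^2 + (-5)^2 + 5^2 + 4^2 + (-1)^2 + 2^2 + (-6)^2 + (-5)^2 + 5^2 + (-3)^2 + 5^2 + (-6)^2 + 0^2 + (-4)^2 + (-3)^2
= 1 + 9 + 25 + 25 + 16 + 1 + 4 + 36 + 25 + 25 + 9 + 25 + 36 + 0 + 16 + 9 = 262
||T||_HS = sqrt(262) = 16.1864

16.1864


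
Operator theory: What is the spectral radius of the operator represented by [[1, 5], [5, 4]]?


For a 2x2 matrix, eigenvalues satisfy lambda^2 - (trace)*lambda + det = 0
trace = 1 + 4 = 5
det = 1*4 - 5*5 = -21
discriminant = 5^2 - 4*(-21) = 109
spectral radius = max |eigenvalue| = 7.7202

7.7202


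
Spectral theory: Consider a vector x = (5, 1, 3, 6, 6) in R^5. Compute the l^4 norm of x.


The l^4 norm = (sum |x_i|^4)^(1/4)
Sum of 4th powers = 625 + 1 + 81 + 1296 + 1296 = 3299
||x||_4 = (3299)^(1/4) = 7.5787

7.5787


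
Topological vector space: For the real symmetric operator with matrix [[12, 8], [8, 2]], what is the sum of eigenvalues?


For a self-adjoint (symmetric) matrix, the eigenvalues are real.
The sum of eigenvalues equals the trace of the matrix.
trace = 12 + 2 = 14

14


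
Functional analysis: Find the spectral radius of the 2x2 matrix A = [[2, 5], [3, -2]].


For a 2x2 matrix, eigenvalues satisfy lambda^2 - (trace)*lambda + det = 0
trace = 2 + -2 = 0
det = 2*-2 - 5*3 = -19
discriminant = 0^2 - 4*(-19) = 76
spectral radius = max |eigenvalue| = 4.3589

4.3589


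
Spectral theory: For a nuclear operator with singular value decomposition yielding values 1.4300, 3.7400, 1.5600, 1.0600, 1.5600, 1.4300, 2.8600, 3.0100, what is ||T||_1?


The nuclear norm is the sum of all singular values.
||T||_1 = 1.4300 + 3.7400 + 1.5600 + 1.0600 + 1.5600 + 1.4300 + 2.8600 + 3.0100
= 16.6500

16.6500


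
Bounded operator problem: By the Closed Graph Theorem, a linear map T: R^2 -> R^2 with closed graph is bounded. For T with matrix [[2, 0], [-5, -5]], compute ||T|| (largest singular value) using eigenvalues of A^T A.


A^T A = [[29, 25], [25, 25]]
trace(A^T A) = 54, det(A^T A) = 100
discriminant = 54^2 - 4*100 = 2516
Largest eigenvalue of A^T A = (trace + sqrt(disc))/2 = 52.0799
||T|| = sqrt(52.0799) = 7.2166

7.2166


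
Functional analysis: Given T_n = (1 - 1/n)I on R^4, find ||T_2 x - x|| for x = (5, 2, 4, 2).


T_2 x - x = (1 - 1/2)x - x = -x/2
||x|| = sqrt(49) = 7.0000
||T_2 x - x|| = ||x||/2 = 7.0000/2 = 3.5000

3.5000


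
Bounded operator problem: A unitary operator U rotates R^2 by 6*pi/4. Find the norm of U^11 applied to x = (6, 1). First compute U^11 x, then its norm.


U is a rotation by theta = 6*pi/4
U^11 = rotation by 11*theta = 66*pi/4 = 2*pi/4 (mod 2*pi)
cos(2*pi/4) = 0.0000, sin(2*pi/4) = 1.0000
U^11 x = (0.0000 * 6 - 1.0000 * 1, 1.0000 * 6 + 0.0000 * 1)
= (-1.0000, 6.0000)
||U^11 x|| = sqrt((-1.0000)^2 + 6.0000^2) = sqrt(37.0000) = 6.0828

6.0828


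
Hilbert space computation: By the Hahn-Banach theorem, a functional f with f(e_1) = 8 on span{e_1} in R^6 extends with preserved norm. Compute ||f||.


The norm of f is given by ||f|| = sup_{||x||=1} |f(x)|.
On span{e_1}, ||e_1|| = 1, so ||f|| = |f(e_1)| / ||e_1||
= |8| / 1 = 8.0000

8.0000


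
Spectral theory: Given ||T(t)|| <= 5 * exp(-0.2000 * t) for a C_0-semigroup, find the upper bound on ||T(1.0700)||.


||T(1.0700)|| <= 5 * exp(-0.2000 * 1.0700)
= 5 * exp(-0.2140)
= 5 * 0.8073
= 4.0367

4.0367


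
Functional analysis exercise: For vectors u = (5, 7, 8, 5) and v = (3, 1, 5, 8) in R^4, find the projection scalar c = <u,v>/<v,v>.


Computing <u,v> = 5*3 + 7*1 + 8*5 + 5*8 = 102
Computing <v,v> = 3^2 + 1^2 + 5^2 + 8^2 = 99
Projection coefficient = 102/99 = 1.0303

1.0303


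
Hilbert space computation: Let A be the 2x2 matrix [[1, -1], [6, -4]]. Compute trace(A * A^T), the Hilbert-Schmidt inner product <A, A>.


trace(A * A^T) = sum of squares of all entries
= 1^2 + (-1)^2 + 6^2 + (-4)^2
= 1 + 1 + 36 + 16
= 54

54


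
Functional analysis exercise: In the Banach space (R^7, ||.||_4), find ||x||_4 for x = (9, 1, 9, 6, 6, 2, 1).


The l^4 norm = (sum |x_i|^4)^(1/4)
Sum of 4th powers = 6561 + 1 + 6561 + 1296 + 1296 + 16 + 1 = 15732
||x||_4 = (15732)^(1/4) = 11.1994

11.1994


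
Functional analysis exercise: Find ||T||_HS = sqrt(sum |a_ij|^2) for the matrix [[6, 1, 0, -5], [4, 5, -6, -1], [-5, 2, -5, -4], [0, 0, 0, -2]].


The Hilbert-Schmidt norm is sqrt(sum of squares of all entries).
Sum of squares = 6^2 + 1^2 + 0^2 + (-5)^2 + 4^2 + 5^2 + (-6)^2 + (-1)^2 + (-5)^2 + 2^2 + (-5)^2 + (-4)^2 + 0^2 + 0^2 + 0^2 + (-2)^2
= 36 + 1 + 0 + 25 + 16 + 25 + 36 + 1 + 25 + 4 + 25 + 16 + 0 + 0 + 0 + 4 = 214
||T||_HS = sqrt(214) = 14.6287

14.6287


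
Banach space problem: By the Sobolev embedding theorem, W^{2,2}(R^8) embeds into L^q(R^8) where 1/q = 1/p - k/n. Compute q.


Using the Sobolev embedding formula: 1/q = 1/p - k/n
1/q = 1/2 - 2/8 = 1/4
q = 1/(1/4) = 4

4.0000


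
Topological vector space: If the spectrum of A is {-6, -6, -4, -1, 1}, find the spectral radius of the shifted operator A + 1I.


Spectrum of A + 1I = {-5, -5, -3, 0, 2}
Spectral radius = max |lambda| over the shifted spectrum
= max(5, 5, 3, 0, 2) = 5

5


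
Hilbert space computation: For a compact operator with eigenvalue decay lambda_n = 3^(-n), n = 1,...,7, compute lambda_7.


The eigenvalue formula gives lambda_7 = 1/3^7
= 1/2187
= 4.5725e-04

4.5725e-04


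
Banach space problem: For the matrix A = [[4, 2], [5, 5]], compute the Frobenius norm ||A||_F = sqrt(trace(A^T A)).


||A||_F^2 = sum a_ij^2
= 4^2 + 2^2 + 5^2 + 5^2
= 16 + 4 + 25 + 25 = 70
||A||_F = sqrt(70) = 8.3666

8.3666


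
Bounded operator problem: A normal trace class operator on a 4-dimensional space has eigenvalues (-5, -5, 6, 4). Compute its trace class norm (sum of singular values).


For a normal operator, singular values equal |eigenvalues|.
Trace norm = sum |lambda_i| = 5 + 5 + 6 + 4
= 20

20


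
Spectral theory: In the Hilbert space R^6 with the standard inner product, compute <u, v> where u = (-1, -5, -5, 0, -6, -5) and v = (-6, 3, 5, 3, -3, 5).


Computing the standard inner product <u, v> = sum u_i * v_i
= -1*-6 + -5*3 + -5*5 + 0*3 + -6*-3 + -5*5
= 6 + -15 + -25 + 0 + 18 + -25
= -41

-41


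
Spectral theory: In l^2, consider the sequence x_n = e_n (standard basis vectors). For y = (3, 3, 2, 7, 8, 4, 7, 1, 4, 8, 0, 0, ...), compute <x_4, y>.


x_4 = e_4 is the standard basis vector with 1 in position 4.
<x_4, y> = y_4 = 7
As n -> infinity, <x_n, y> -> 0, confirming weak convergence of (x_n) to 0.

7


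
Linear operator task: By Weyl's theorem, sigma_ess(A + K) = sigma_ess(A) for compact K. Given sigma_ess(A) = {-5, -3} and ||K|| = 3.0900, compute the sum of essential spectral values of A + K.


By Weyl's theorem, the essential spectrum is invariant under compact perturbations.
sigma_ess(A + K) = sigma_ess(A) = {-5, -3}
Sum = -5 + -3 = -8

-8


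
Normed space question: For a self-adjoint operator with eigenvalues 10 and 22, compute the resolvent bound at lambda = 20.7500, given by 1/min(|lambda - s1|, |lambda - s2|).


dist(20.7500, {10, 22}) = min(|20.7500 - 10|, |20.7500 - 22|)
= min(10.7500, 1.2500) = 1.2500
Resolvent bound = 1/1.2500 = 0.8000

0.8000


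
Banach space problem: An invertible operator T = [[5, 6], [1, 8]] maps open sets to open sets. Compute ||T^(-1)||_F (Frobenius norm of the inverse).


det(T) = 5*8 - 6*1 = 34
T^(-1) = (1/34) * [[8, -6], [-1, 5]] = [[0.2353, -0.1765], [-0.0294, 0.1471]]
||T^(-1)||_F^2 = 0.2353^2 + (-0.1765)^2 + (-0.0294)^2 + 0.1471^2 = 0.1090
||T^(-1)||_F = sqrt(0.1090) = 0.3301

0.3301


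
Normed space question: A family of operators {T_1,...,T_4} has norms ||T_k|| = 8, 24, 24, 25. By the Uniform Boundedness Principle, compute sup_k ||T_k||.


By the Uniform Boundedness Principle, the supremum of norms is finite.
sup_k ||T_k|| = max(8, 24, 24, 25) = 25

25


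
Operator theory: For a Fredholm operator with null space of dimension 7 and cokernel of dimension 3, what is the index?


The Fredholm index is defined as ind(T) = dim(ker T) - dim(coker T)
= 7 - 3
= 4

4


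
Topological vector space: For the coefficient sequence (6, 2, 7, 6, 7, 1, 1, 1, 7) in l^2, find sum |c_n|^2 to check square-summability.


sum |c_n|^2 = 6^2 + 2^2 + 7^2 + 6^2 + 7^2 + 1^2 + 1^2 + 1^2 + 7^2
= 36 + 4 + 49 + 36 + 49 + 1 + 1 + 1 + 49
= 226

226


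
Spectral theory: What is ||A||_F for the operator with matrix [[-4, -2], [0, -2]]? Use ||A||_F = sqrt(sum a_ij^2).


||A||_F^2 = sum a_ij^2
= (-4)^2 + (-2)^2 + 0^2 + (-2)^2
= 16 + 4 + 0 + 4 = 24
||A||_F = sqrt(24) = 4.8990

4.8990


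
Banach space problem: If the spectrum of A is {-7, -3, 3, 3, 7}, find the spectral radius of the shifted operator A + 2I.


Spectrum of A + 2I = {-5, -1, 5, 5, 9}
Spectral radius = max |lambda| over the shifted spectrum
= max(5, 1, 5, 5, 9) = 9

9


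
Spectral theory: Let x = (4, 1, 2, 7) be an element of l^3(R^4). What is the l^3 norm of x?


The l^3 norm = (sum |x_i|^3)^(1/3)
Sum of 3th powers = 64 + 1 + 8 + 343 = 416
||x||_3 = (416)^(1/3) = 7.4650

7.4650


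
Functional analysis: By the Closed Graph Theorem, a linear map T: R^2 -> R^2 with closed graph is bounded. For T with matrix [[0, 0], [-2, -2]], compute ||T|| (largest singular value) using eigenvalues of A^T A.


A^T A = [[4, 4], [4, 4]]
trace(A^T A) = 8, det(A^T A) = 0
discriminant = 8^2 - 4*0 = 64
Largest eigenvalue of A^T A = (trace + sqrt(disc))/2 = 8.0000
||T|| = sqrt(8.0000) = 2.8284

2.8284


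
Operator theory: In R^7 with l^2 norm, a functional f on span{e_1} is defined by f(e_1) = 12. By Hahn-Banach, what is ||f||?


The norm of f is given by ||f|| = sup_{||x||=1} |f(x)|.
On span{e_1}, ||e_1|| = 1, so ||f|| = |f(e_1)| / ||e_1||
= |12| / 1 = 12.0000

12.0000


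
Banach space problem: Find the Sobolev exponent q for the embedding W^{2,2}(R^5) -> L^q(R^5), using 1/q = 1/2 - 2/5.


Using the Sobolev embedding formula: 1/q = 1/p - k/n
1/q = 1/2 - 2/5 = 1/10
q = 1/(1/10) = 10

10.0000


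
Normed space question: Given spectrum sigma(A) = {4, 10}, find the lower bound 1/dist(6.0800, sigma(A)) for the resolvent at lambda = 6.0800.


dist(6.0800, {4, 10}) = min(|6.0800 - 4|, |6.0800 - 10|)
= min(2.0800, 3.9200) = 2.0800
Resolvent bound = 1/2.0800 = 0.4808

0.4808


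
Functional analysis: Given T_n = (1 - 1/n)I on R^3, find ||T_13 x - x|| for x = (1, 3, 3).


T_13 x - x = (1 - 1/13)x - x = -x/13
||x|| = sqrt(19) = 4.3589
||T_13 x - x|| = ||x||/13 = 4.3589/13 = 0.3353

0.3353


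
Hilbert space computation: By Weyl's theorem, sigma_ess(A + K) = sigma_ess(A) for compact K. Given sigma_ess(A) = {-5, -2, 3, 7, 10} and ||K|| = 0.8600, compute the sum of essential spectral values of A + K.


By Weyl's theorem, the essential spectrum is invariant under compact perturbations.
sigma_ess(A + K) = sigma_ess(A) = {-5, -2, 3, 7, 10}
Sum = -5 + -2 + 3 + 7 + 10 = 13

13


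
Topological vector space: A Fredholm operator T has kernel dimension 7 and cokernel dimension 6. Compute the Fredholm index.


The Fredholm index is defined as ind(T) = dim(ker T) - dim(coker T)
= 7 - 6
= 1

1


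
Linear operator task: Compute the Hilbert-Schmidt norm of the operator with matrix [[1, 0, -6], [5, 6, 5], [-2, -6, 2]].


The Hilbert-Schmidt norm is sqrt(sum of squares of all entries).
Sum of squares = 1^2 + 0^2 + (-6)^2 + 5^2 + 6^2 + 5^2 + (-2)^2 + (-6)^2 + 2^2
= 1 + 0 + 36 + 25 + 36 + 25 + 4 + 36 + 4 = 167
||T||_HS = sqrt(167) = 12.9228

12.9228


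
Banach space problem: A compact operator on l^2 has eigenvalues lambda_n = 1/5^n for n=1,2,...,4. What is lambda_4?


The eigenvalue formula gives lambda_4 = 1/5^4
= 1/625
= 0.0016

0.0016


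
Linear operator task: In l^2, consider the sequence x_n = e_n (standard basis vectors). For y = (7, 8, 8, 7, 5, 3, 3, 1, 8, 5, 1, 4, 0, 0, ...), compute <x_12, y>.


x_12 = e_12 is the standard basis vector with 1 in position 12.
<x_12, y> = y_12 = 4
As n -> infinity, <x_n, y> -> 0, confirming weak convergence of (x_n) to 0.

4


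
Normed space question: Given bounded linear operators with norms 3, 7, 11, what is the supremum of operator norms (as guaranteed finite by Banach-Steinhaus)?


By the Uniform Boundedness Principle, the supremum of norms is finite.
sup_k ||T_k|| = max(3, 7, 11) = 11

11


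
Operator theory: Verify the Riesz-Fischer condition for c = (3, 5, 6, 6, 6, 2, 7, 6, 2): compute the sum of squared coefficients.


sum |c_n|^2 = 3^2 + 5^2 + 6^2 + 6^2 + 6^2 + 2^2 + 7^2 + 6^2 + 2^2
= 9 + 25 + 36 + 36 + 36 + 4 + 49 + 36 + 4
= 235

235


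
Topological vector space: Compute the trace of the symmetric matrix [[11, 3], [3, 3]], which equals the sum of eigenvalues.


For a self-adjoint (symmetric) matrix, the eigenvalues are real.
The sum of eigenvalues equals the trace of the matrix.
trace = 11 + 3 = 14

14


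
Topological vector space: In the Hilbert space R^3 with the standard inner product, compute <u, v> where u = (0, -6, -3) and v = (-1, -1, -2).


Computing the standard inner product <u, v> = sum u_i * v_i
= 0*-1 + -6*-1 + -3*-2
= 0 + 6 + 6
= 12

12


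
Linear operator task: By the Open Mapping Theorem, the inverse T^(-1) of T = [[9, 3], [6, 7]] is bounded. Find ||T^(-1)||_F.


det(T) = 9*7 - 3*6 = 45
T^(-1) = (1/45) * [[7, -3], [-6, 9]] = [[0.1556, -0.0667], [-0.1333, 0.2000]]
||T^(-1)||_F^2 = 0.1556^2 + (-0.0667)^2 + (-0.1333)^2 + 0.2000^2 = 0.0864
||T^(-1)||_F = sqrt(0.0864) = 0.2940

0.2940


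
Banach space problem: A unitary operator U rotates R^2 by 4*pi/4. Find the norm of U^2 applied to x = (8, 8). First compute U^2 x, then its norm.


U is a rotation by theta = 4*pi/4
U^2 = rotation by 2*theta = 8*pi/4 = 0*pi/4 (mod 2*pi)
cos(0*pi/4) = 1.0000, sin(0*pi/4) = 0.0000
U^2 x = (1.0000 * 8 - 0.0000 * 8, 0.0000 * 8 + 1.0000 * 8)
= (8.0000, 8.0000)
||U^2 x|| = sqrt(8.0000^2 + 8.0000^2) = sqrt(128.0000) = 11.3137

11.3137


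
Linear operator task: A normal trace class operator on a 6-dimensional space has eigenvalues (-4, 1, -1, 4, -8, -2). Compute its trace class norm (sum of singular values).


For a normal operator, singular values equal |eigenvalues|.
Trace norm = sum |lambda_i| = 4 + 1 + 1 + 4 + 8 + 2
= 20

20


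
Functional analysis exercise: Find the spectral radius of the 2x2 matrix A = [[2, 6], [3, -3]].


For a 2x2 matrix, eigenvalues satisfy lambda^2 - (trace)*lambda + det = 0
trace = 2 + -3 = -1
det = 2*-3 - 6*3 = -24
discriminant = (-1)^2 - 4*(-24) = 97
spectral radius = max |eigenvalue| = 5.4244

5.4244


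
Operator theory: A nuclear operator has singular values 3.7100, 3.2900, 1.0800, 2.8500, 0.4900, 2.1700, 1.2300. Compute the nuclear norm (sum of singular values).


The nuclear norm is the sum of all singular values.
||T||_1 = 3.7100 + 3.2900 + 1.0800 + 2.8500 + 0.4900 + 2.1700 + 1.2300
= 14.8200

14.8200


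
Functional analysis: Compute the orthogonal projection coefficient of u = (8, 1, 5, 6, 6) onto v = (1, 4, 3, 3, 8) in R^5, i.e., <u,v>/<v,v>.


Computing <u,v> = 8*1 + 1*4 + 5*3 + 6*3 + 6*8 = 93
Computing <v,v> = 1^2 + 4^2 + 3^2 + 3^2 + 8^2 = 99
Projection coefficient = 93/99 = 0.9394

0.9394


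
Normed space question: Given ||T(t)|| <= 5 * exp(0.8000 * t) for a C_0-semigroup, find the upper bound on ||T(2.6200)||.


||T(2.6200)|| <= 5 * exp(0.8000 * 2.6200)
= 5 * exp(2.0960)
= 5 * 8.1336
= 40.6679

40.6679


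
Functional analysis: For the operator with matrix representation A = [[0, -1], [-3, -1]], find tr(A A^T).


trace(A * A^T) = sum of squares of all entries
= 0^2 + (-1)^2 + (-3)^2 + (-1)^2
= 0 + 1 + 9 + 1
= 11

11


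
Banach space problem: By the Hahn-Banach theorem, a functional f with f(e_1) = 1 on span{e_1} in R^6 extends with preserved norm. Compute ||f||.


The norm of f is given by ||f|| = sup_{||x||=1} |f(x)|.
On span{e_1}, ||e_1|| = 1, so ||f|| = |f(e_1)| / ||e_1||
= |1| / 1 = 1.0000

1.0000


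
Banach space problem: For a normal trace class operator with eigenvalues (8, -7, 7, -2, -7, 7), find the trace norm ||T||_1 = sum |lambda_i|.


For a normal operator, singular values equal |eigenvalues|.
Trace norm = sum |lambda_i| = 8 + 7 + 7 + 2 + 7 + 7
= 38

38


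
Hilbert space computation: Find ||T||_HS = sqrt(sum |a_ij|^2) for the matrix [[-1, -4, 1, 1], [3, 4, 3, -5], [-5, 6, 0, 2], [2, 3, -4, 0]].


The Hilbert-Schmidt norm is sqrt(sum of squares of all entries).
Sum of squares = (-1)^2 + (-4)^2 + 1^2 + 1^2 + 3^2 + 4^2 + 3^2 + (-5)^2 + (-5)^2 + 6^2 + 0^2 + 2^2 + 2^2 + 3^2 + (-4)^2 + 0^2
= 1 + 16 + 1 + 1 + 9 + 16 + 9 + 25 + 25 + 36 + 0 + 4 + 4 + 9 + 16 + 0 = 172
||T||_HS = sqrt(172) = 13.1149

13.1149


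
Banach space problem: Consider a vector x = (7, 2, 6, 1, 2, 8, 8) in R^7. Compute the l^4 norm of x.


The l^4 norm = (sum |x_i|^4)^(1/4)
Sum of 4th powers = 2401 + 16 + 1296 + 1 + 16 + 4096 + 4096 = 11922
||x||_4 = (11922)^(1/4) = 10.4493

10.4493


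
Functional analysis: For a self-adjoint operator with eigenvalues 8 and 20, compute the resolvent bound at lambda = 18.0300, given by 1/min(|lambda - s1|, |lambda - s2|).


dist(18.0300, {8, 20}) = min(|18.0300 - 8|, |18.0300 - 20|)
= min(10.0300, 1.9700) = 1.9700
Resolvent bound = 1/1.9700 = 0.5076

0.5076


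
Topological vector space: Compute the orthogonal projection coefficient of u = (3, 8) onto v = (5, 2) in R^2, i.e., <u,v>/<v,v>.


Computing <u,v> = 3*5 + 8*2 = 31
Computing <v,v> = 5^2 + 2^2 = 29
Projection coefficient = 31/29 = 1.0690

1.0690


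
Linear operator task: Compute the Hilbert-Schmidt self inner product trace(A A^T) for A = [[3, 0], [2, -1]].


trace(A * A^T) = sum of squares of all entries
= 3^2 + 0^2 + 2^2 + (-1)^2
= 9 + 0 + 4 + 1
= 14

14


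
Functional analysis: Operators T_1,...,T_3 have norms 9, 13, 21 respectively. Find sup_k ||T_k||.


By the Uniform Boundedness Principle, the supremum of norms is finite.
sup_k ||T_k|| = max(9, 13, 21) = 21

21


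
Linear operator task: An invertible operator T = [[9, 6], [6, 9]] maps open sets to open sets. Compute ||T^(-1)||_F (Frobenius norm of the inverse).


det(T) = 9*9 - 6*6 = 45
T^(-1) = (1/45) * [[9, -6], [-6, 9]] = [[0.2000, -0.1333], [-0.1333, 0.2000]]
||T^(-1)||_F^2 = 0.2000^2 + (-0.1333)^2 + (-0.1333)^2 + 0.2000^2 = 0.1156
||T^(-1)||_F = sqrt(0.1156) = 0.3399

0.3399


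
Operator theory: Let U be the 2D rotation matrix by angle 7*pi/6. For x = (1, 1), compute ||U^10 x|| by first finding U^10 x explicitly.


U is a rotation by theta = 7*pi/6
U^10 = rotation by 10*theta = 70*pi/6 = 10*pi/6 (mod 2*pi)
cos(10*pi/6) = 0.5000, sin(10*pi/6) = -0.8660
U^10 x = (0.5000 * 1 - -0.8660 * 1, -0.8660 * 1 + 0.5000 * 1)
= (1.3660, -0.3660)
||U^10 x|| = sqrt(1.3660^2 + (-0.3660)^2) = sqrt(2.0000) = 1.4142

1.4142


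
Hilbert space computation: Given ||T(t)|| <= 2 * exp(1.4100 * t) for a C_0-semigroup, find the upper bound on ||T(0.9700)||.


||T(0.9700)|| <= 2 * exp(1.4100 * 0.9700)
= 2 * exp(1.3677)
= 2 * 3.9263
= 7.8526

7.8526


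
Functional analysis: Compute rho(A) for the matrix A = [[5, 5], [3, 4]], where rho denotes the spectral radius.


For a 2x2 matrix, eigenvalues satisfy lambda^2 - (trace)*lambda + det = 0
trace = 5 + 4 = 9
det = 5*4 - 5*3 = 5
discriminant = 9^2 - 4*(5) = 61
spectral radius = max |eigenvalue| = 8.4051

8.4051


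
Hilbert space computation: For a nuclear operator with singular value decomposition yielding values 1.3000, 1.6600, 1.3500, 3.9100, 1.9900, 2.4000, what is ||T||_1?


The nuclear norm is the sum of all singular values.
||T||_1 = 1.3000 + 1.6600 + 1.3500 + 3.9100 + 1.9900 + 2.4000
= 12.6100

12.6100


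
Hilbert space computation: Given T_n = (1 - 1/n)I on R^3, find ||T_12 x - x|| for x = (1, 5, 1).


T_12 x - x = (1 - 1/12)x - x = -x/12
||x|| = sqrt(27) = 5.1962
||T_12 x - x|| = ||x||/12 = 5.1962/12 = 0.4330

0.4330


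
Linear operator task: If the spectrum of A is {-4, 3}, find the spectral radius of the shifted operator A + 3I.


Spectrum of A + 3I = {-1, 6}
Spectral radius = max |lambda| over the shifted spectrum
= max(1, 6) = 6

6


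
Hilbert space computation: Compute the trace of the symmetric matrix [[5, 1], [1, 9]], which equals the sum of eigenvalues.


For a self-adjoint (symmetric) matrix, the eigenvalues are real.
The sum of eigenvalues equals the trace of the matrix.
trace = 5 + 9 = 14

14


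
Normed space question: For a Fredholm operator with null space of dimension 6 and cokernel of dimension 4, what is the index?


The Fredholm index is defined as ind(T) = dim(ker T) - dim(coker T)
= 6 - 4
= 2

2


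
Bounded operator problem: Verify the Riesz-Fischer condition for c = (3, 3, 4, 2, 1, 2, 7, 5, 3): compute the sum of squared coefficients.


sum |c_n|^2 = 3^2 + 3^2 + 4^2 + 2^2 + 1^2 + 2^2 + 7^2 + 5^2 + 3^2
= 9 + 9 + 16 + 4 + 1 + 4 + 49 + 25 + 9
= 126

126


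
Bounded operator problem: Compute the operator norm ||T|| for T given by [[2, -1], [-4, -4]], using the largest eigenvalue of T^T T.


A^T A = [[20, 14], [14, 17]]
trace(A^T A) = 37, det(A^T A) = 144
discriminant = 37^2 - 4*144 = 793
Largest eigenvalue of A^T A = (trace + sqrt(disc))/2 = 32.5801
||T|| = sqrt(32.5801) = 5.7079

5.7079


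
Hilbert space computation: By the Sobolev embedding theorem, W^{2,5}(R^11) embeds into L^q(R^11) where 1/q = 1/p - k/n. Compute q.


Using the Sobolev embedding formula: 1/q = 1/p - k/n
1/q = 1/5 - 2/11 = 1/55
q = 1/(1/55) = 55

55.0000


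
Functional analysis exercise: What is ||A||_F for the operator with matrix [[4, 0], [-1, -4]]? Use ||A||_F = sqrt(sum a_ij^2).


||A||_F^2 = sum a_ij^2
= 4^2 + 0^2 + (-1)^2 + (-4)^2
= 16 + 0 + 1 + 16 = 33
||A||_F = sqrt(33) = 5.7446

5.7446


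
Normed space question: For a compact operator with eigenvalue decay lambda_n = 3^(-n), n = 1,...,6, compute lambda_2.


The eigenvalue formula gives lambda_2 = 1/3^2
= 1/9
= 0.1111

0.1111


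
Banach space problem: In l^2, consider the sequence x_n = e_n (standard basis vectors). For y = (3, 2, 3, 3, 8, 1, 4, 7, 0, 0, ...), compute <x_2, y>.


x_2 = e_2 is the standard basis vector with 1 in position 2.
<x_2, y> = y_2 = 2
As n -> infinity, <x_n, y> -> 0, confirming weak convergence of (x_n) to 0.

2


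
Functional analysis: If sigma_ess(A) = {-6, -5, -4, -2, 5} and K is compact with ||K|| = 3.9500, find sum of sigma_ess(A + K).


By Weyl's theorem, the essential spectrum is invariant under compact perturbations.
sigma_ess(A + K) = sigma_ess(A) = {-6, -5, -4, -2, 5}
Sum = -6 + -5 + -4 + -2 + 5 = -12

-12


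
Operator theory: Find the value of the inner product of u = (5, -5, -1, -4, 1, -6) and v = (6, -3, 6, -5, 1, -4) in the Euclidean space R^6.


Computing the standard inner product <u, v> = sum u_i * v_i
= 5*6 + -5*-3 + -1*6 + -4*-5 + 1*1 + -6*-4
= 30 + 15 + -6 + 20 + 1 + 24
= 84

84


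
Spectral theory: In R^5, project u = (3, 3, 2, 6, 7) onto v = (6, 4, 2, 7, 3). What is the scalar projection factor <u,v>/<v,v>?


Computing <u,v> = 3*6 + 3*4 + 2*2 + 6*7 + 7*3 = 97
Computing <v,v> = 6^2 + 4^2 + 2^2 + 7^2 + 3^2 = 114
Projection coefficient = 97/114 = 0.8509

0.8509


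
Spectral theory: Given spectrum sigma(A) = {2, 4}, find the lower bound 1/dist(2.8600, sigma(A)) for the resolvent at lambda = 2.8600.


dist(2.8600, {2, 4}) = min(|2.8600 - 2|, |2.8600 - 4|)
= min(0.8600, 1.1400) = 0.8600
Resolvent bound = 1/0.8600 = 1.1628

1.1628


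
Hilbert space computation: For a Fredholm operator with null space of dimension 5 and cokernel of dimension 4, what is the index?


The Fredholm index is defined as ind(T) = dim(ker T) - dim(coker T)
= 5 - 4
= 1

1


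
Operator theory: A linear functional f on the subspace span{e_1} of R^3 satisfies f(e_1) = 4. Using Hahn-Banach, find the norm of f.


The norm of f is given by ||f|| = sup_{||x||=1} |f(x)|.
On span{e_1}, ||e_1|| = 1, so ||f|| = |f(e_1)| / ||e_1||
= |4| / 1 = 4.0000

4.0000


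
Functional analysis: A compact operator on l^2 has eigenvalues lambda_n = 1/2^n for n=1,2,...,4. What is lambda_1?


The eigenvalue formula gives lambda_1 = 1/2^1
= 1/2
= 0.5000

0.5000


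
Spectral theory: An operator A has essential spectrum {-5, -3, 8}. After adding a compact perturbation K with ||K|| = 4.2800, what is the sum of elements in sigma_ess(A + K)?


By Weyl's theorem, the essential spectrum is invariant under compact perturbations.
sigma_ess(A + K) = sigma_ess(A) = {-5, -3, 8}
Sum = -5 + -3 + 8 = 0

0


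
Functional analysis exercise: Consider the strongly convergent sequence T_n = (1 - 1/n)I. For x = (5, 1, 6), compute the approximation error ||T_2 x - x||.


T_2 x - x = (1 - 1/2)x - x = -x/2
||x|| = sqrt(62) = 7.8740
||T_2 x - x|| = ||x||/2 = 7.8740/2 = 3.9370

3.9370


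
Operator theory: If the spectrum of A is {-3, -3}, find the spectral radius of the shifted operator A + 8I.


Spectrum of A + 8I = {5, 5}
Spectral radius = max |lambda| over the shifted spectrum
= max(5, 5) = 5

5


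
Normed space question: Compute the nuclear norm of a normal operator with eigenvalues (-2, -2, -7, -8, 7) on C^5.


For a normal operator, singular values equal |eigenvalues|.
Trace norm = sum |lambda_i| = 2 + 2 + 7 + 8 + 7
= 26

26


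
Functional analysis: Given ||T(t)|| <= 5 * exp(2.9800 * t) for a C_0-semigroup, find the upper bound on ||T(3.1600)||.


||T(3.1600)|| <= 5 * exp(2.9800 * 3.1600)
= 5 * exp(9.4168)
= 5 * 12293.1810
= 61465.9052

61465.9052


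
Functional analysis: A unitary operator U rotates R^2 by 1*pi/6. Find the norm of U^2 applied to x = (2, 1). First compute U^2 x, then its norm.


U is a rotation by theta = 1*pi/6
U^2 = rotation by 2*theta = 2*pi/6
cos(2*pi/6) = 0.5000, sin(2*pi/6) = 0.8660
U^2 x = (0.5000 * 2 - 0.8660 * 1, 0.8660 * 2 + 0.5000 * 1)
= (0.1340, 2.2321)
||U^2 x|| = sqrt(0.1340^2 + 2.2321^2) = sqrt(5.0000) = 2.2361

2.2361


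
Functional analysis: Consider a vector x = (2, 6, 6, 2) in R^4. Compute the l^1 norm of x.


The l^1 norm equals the sum of absolute values of all components.
||x||_1 = 2 + 6 + 6 + 2
= 16

16.0000


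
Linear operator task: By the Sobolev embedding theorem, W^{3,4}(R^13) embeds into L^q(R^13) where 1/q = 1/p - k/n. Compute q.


Using the Sobolev embedding formula: 1/q = 1/p - k/n
1/q = 1/4 - 3/13 = 1/52
q = 1/(1/52) = 52

52.0000


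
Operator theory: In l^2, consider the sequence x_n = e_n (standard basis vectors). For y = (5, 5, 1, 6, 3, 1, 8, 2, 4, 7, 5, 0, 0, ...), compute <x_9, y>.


x_9 = e_9 is the standard basis vector with 1 in position 9.
<x_9, y> = y_9 = 4
As n -> infinity, <x_n, y> -> 0, confirming weak convergence of (x_n) to 0.

4


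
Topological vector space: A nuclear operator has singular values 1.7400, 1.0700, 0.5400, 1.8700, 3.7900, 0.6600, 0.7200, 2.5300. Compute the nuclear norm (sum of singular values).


The nuclear norm is the sum of all singular values.
||T||_1 = 1.7400 + 1.0700 + 0.5400 + 1.8700 + 3.7900 + 0.6600 + 0.7200 + 2.5300
= 12.9200

12.9200


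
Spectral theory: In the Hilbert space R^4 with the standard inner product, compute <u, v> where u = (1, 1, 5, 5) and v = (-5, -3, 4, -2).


Computing the standard inner product <u, v> = sum u_i * v_i
= 1*-5 + 1*-3 + 5*4 + 5*-2
= -5 + -3 + 20 + -10
= 2

2


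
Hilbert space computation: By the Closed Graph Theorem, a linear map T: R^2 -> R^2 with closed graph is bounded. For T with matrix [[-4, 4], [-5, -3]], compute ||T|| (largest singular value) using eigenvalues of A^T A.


A^T A = [[41, -1], [-1, 25]]
trace(A^T A) = 66, det(A^T A) = 1024
discriminant = 66^2 - 4*1024 = 260
Largest eigenvalue of A^T A = (trace + sqrt(disc))/2 = 41.0623
||T|| = sqrt(41.0623) = 6.4080

6.4080


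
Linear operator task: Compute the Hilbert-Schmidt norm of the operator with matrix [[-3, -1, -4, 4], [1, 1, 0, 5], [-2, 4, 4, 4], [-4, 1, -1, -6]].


The Hilbert-Schmidt norm is sqrt(sum of squares of all entries).
Sum of squares = (-3)^2 + (-1)^2 + (-4)^2 + 4^2 + 1^2 + 1^2 + 0^2 + 5^2 + (-2)^2 + 4^2 + 4^2 + 4^2 + (-4)^2 + 1^2 + (-1)^2 + (-6)^2
= 9 + 1 + 16 + 16 + 1 + 1 + 0 + 25 + 4 + 16 + 16 + 16 + 16 + 1 + 1 + 36 = 175
||T||_HS = sqrt(175) = 13.2288

13.2288


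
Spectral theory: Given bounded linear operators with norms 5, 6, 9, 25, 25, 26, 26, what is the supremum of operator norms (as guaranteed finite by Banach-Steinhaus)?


By the Uniform Boundedness Principle, the supremum of norms is finite.
sup_k ||T_k|| = max(5, 6, 9, 25, 25, 26, 26) = 26

26


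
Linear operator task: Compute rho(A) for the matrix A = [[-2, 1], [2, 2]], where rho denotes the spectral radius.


For a 2x2 matrix, eigenvalues satisfy lambda^2 - (trace)*lambda + det = 0
trace = -2 + 2 = 0
det = -2*2 - 1*2 = -6
discriminant = 0^2 - 4*(-6) = 24
spectral radius = max |eigenvalue| = 2.4495

2.4495


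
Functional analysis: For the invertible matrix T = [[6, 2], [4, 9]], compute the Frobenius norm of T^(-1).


det(T) = 6*9 - 2*4 = 46
T^(-1) = (1/46) * [[9, -2], [-4, 6]] = [[0.1957, -0.0435], [-0.0870, 0.1304]]
||T^(-1)||_F^2 = 0.1957^2 + (-0.0435)^2 + (-0.0870)^2 + 0.1304^2 = 0.0647
||T^(-1)||_F = sqrt(0.0647) = 0.2544

0.2544


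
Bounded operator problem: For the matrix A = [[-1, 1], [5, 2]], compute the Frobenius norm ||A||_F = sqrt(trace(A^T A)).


||A||_F^2 = sum a_ij^2
= (-1)^2 + 1^2 + 5^2 + 2^2
= 1 + 1 + 25 + 4 = 31
||A||_F = sqrt(31) = 5.5678

5.5678


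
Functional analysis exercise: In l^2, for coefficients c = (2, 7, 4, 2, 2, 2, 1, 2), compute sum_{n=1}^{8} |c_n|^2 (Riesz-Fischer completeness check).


sum |c_n|^2 = 2^2 + 7^2 + 4^2 + 2^2 + 2^2 + 2^2 + 1^2 + 2^2
= 4 + 49 + 16 + 4 + 4 + 4 + 1 + 4
= 86

86


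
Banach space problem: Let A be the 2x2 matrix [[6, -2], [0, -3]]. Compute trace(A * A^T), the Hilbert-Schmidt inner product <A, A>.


trace(A * A^T) = sum of squares of all entries
= 6^2 + (-2)^2 + 0^2 + (-3)^2
= 36 + 4 + 0 + 9
= 49

49


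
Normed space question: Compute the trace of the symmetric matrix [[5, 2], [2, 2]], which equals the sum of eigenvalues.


For a self-adjoint (symmetric) matrix, the eigenvalues are real.
The sum of eigenvalues equals the trace of the matrix.
trace = 5 + 2 = 7

7


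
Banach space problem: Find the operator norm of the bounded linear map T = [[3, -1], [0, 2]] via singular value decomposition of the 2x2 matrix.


A^T A = [[9, -3], [-3, 5]]
trace(A^T A) = 14, det(A^T A) = 36
discriminant = 14^2 - 4*36 = 52
Largest eigenvalue of A^T A = (trace + sqrt(disc))/2 = 10.6056
||T|| = sqrt(10.6056) = 3.2566

3.2566


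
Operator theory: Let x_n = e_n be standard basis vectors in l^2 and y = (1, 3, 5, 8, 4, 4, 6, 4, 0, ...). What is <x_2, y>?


x_2 = e_2 is the standard basis vector with 1 in position 2.
<x_2, y> = y_2 = 3
As n -> infinity, <x_n, y> -> 0, confirming weak convergence of (x_n) to 0.

3


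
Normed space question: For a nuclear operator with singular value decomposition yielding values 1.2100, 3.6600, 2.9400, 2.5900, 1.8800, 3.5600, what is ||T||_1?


The nuclear norm is the sum of all singular values.
||T||_1 = 1.2100 + 3.6600 + 2.9400 + 2.5900 + 1.8800 + 3.5600
= 15.8400

15.8400


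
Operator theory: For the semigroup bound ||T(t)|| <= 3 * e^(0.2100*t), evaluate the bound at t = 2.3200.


||T(2.3200)|| <= 3 * exp(0.2100 * 2.3200)
= 3 * exp(0.4872)
= 3 * 1.6278
= 4.8833

4.8833


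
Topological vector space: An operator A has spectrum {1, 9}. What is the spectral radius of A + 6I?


Spectrum of A + 6I = {7, 15}
Spectral radius = max |lambda| over the shifted spectrum
= max(7, 15) = 15

15


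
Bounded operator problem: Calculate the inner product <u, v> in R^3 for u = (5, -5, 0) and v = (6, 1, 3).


Computing the standard inner product <u, v> = sum u_i * v_i
= 5*6 + -5*1 + 0*3
= 30 + -5 + 0
= 25

25


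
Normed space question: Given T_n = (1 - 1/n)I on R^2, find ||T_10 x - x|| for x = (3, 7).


T_10 x - x = (1 - 1/10)x - x = -x/10
||x|| = sqrt(58) = 7.6158
||T_10 x - x|| = ||x||/10 = 7.6158/10 = 0.7616

0.7616


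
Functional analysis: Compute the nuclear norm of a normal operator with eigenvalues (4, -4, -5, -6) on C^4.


For a normal operator, singular values equal |eigenvalues|.
Trace norm = sum |lambda_i| = 4 + 4 + 5 + 6
= 19

19


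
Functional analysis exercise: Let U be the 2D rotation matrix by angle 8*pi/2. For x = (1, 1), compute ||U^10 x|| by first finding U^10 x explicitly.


U is a rotation by theta = 8*pi/2
U^10 = rotation by 10*theta = 80*pi/2 = 0*pi/2 (mod 2*pi)
cos(0*pi/2) = 1.0000, sin(0*pi/2) = 0.0000
U^10 x = (1.0000 * 1 - 0.0000 * 1, 0.0000 * 1 + 1.0000 * 1)
= (1.0000, 1.0000)
||U^10 x|| = sqrt(1.0000^2 + 1.0000^2) = sqrt(2.0000) = 1.4142

1.4142


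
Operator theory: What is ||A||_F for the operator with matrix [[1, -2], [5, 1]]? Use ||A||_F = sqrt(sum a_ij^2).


||A||_F^2 = sum a_ij^2
= 1^2 + (-2)^2 + 5^2 + 1^2
= 1 + 4 + 25 + 1 = 31
||A||_F = sqrt(31) = 5.5678

5.5678


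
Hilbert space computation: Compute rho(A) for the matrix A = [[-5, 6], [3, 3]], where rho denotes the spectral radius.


For a 2x2 matrix, eigenvalues satisfy lambda^2 - (trace)*lambda + det = 0
trace = -5 + 3 = -2
det = -5*3 - 6*3 = -33
discriminant = (-2)^2 - 4*(-33) = 136
spectral radius = max |eigenvalue| = 6.8310

6.8310


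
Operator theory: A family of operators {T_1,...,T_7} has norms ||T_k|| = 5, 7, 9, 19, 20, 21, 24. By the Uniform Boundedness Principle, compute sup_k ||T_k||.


By the Uniform Boundedness Principle, the supremum of norms is finite.
sup_k ||T_k|| = max(5, 7, 9, 19, 20, 21, 24) = 24

24


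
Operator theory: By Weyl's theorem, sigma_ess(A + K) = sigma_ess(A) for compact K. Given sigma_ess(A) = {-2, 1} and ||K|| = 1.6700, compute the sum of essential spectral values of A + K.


By Weyl's theorem, the essential spectrum is invariant under compact perturbations.
sigma_ess(A + K) = sigma_ess(A) = {-2, 1}
Sum = -2 + 1 = -1

-1


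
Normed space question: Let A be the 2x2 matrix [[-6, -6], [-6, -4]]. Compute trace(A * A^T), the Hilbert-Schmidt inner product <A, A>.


trace(A * A^T) = sum of squares of all entries
= (-6)^2 + (-6)^2 + (-6)^2 + (-4)^2
= 36 + 36 + 36 + 16
= 124

124
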